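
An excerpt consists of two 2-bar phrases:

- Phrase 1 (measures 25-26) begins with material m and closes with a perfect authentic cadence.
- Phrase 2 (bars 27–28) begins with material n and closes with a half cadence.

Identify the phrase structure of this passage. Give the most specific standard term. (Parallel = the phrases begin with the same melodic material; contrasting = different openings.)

The second phrase closes with a half cadence, which is not stronger than the first phrase's perfect authentic cadence; without a weak→strong cadential pair there is no antecedent–consequent relationship, so this is a phrase group rather than a period.

phrase group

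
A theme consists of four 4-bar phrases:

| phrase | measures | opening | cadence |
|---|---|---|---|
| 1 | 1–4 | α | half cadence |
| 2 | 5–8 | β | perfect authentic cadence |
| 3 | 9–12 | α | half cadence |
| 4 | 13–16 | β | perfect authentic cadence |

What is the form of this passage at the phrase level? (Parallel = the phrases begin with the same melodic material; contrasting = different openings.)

The cadence pattern HC–PAC–HC–PAC is weak–strong twice, and phrases 3–4 restate phrases 1–2: a period heard twice, not a double period (which would end weakly at phrase 2).

repeated period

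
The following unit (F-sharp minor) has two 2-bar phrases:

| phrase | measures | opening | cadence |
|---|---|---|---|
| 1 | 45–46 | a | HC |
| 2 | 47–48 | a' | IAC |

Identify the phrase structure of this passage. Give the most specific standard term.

Phrase 1 ends with a half cadence (weaker) and phrase 2 with an imperfect authentic cadence (stronger): antecedent + consequent = a period.
The two phrases open with the same material (a / a'), so the period is parallel.

parallel period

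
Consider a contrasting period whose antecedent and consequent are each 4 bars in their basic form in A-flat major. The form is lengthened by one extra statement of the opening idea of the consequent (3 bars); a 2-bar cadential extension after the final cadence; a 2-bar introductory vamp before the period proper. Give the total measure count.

Basic contrasting period: 4 + 4 = 8 bars.
8 (basic form) + 3 (extra statement) + 2 (cadential extension) + 2 (introduction) = 15.

15 measures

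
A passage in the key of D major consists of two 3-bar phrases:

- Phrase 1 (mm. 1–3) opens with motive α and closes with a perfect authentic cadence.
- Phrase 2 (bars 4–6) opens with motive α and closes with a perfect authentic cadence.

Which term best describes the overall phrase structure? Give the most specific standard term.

Both phrases have the same opening (α) and the same cadence (perfect authentic cadence): the second is a restatement, not a consequent, so this is a repeated phrase rather than a period.

repeated phrase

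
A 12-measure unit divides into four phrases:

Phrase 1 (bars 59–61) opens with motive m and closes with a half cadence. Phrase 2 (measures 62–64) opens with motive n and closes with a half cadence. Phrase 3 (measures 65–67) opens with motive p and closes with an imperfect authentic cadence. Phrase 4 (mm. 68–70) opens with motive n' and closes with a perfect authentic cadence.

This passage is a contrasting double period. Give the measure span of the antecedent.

measures 59–64

In a double period the four phrases pair into a large antecedent (phrases 1–2, ending half cadence) and a large consequent (phrases 3–4, ending perfect authentic cadence). The antecedent spans mm. 59–64.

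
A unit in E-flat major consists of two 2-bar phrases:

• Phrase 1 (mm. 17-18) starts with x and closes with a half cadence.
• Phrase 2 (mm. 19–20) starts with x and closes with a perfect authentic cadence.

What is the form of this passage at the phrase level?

Phrase 1 ends with a half cadence (weaker) and phrase 2 with a perfect authentic cadence (stronger): antecedent + consequent = a period.
The two phrases open with the same material (x / x), so the period is parallel.

parallel period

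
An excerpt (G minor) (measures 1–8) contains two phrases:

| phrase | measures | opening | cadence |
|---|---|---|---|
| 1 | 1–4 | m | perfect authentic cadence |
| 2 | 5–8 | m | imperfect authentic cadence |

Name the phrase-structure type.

phrase group

The second phrase closes with an imperfect authentic cadence, which is not stronger than the first phrase's perfect authentic cadence; without a weak→strong cadential pair there is no antecedent–consequent relationship, so this is a phrase group rather than a period.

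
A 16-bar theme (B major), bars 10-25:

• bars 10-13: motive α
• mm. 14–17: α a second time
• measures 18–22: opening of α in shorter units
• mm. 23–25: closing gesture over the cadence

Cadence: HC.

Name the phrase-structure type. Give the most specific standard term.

sentence

Basic idea (mm. 10-13) + its repetition (mm. 14–17) form the presentation; fragmentation and cadence (mm. 18-25) form the continuation — the 16-bar whole is a sentence.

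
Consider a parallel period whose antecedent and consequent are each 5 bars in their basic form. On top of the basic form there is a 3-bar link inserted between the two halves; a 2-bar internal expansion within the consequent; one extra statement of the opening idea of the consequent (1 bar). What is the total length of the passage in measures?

16 measures

Basic parallel period: 5 + 5 = 10 bars.
10 (basic form) + 3 (link) + 2 (internal expansion) + 1 (extra statement) = 16.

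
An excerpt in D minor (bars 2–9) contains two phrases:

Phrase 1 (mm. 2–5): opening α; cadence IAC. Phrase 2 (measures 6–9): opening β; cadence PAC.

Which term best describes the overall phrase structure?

Phrase 1 ends with an imperfect authentic cadence (weaker) and phrase 2 with a perfect authentic cadence (stronger): antecedent + consequent = a period.
The two phrases open with different material (α / β), so the period is contrasting.

contrasting period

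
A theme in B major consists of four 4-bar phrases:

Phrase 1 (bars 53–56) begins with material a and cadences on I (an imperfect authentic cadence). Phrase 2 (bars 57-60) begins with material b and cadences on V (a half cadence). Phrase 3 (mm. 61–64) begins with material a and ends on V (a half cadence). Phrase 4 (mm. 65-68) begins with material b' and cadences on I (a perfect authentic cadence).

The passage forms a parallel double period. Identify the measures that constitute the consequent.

measures 61–68

In a double period the four phrases pair into a large antecedent (phrases 1–2, ending half cadence) and a large consequent (phrases 3–4, ending perfect authentic cadence). The consequent spans measures 61–68.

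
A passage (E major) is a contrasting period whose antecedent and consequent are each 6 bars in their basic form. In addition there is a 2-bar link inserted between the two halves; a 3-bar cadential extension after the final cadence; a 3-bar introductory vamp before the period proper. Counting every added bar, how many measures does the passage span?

Basic contrasting period: 6 + 6 = 12 bars.
12 (basic form) + 2 (link) + 3 (cadential extension) + 3 (introduction) = 20.

20 measures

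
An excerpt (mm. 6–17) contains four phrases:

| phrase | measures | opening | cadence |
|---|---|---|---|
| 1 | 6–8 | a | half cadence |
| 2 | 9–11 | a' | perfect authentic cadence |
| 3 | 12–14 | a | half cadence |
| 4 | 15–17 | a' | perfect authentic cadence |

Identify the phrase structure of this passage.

The cadence pattern HC–PAC–HC–PAC is weak–strong twice, and phrases 3–4 restate phrases 1–2: a period heard twice, not a double period (which would end weakly at phrase 2).

repeated period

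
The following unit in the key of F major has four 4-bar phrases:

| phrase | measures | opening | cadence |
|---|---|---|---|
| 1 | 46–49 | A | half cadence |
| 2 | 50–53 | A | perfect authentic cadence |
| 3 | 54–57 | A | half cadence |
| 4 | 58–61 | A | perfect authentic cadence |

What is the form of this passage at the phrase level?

repeated period

The cadence pattern HC–PAC–HC–PAC is weak–strong twice, and phrases 3–4 restate phrases 1–2: a period heard twice, not a double period (which would end weakly at phrase 2).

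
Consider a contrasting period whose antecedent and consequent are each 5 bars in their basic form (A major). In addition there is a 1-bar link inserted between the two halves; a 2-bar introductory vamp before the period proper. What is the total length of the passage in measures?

Basic contrasting period: 5 + 5 = 10 bars.
10 (basic form) + 1 (link) + 2 (introduction) = 13.

13 measures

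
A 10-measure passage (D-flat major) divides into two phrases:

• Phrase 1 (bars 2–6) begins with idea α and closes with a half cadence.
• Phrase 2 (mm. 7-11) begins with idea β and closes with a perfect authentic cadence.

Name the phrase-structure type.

contrasting period

Phrase 1 ends with a half cadence (weaker) and phrase 2 with a perfect authentic cadence (stronger): antecedent + consequent = a period.
The two phrases open with different material (α / β), so the period is contrasting.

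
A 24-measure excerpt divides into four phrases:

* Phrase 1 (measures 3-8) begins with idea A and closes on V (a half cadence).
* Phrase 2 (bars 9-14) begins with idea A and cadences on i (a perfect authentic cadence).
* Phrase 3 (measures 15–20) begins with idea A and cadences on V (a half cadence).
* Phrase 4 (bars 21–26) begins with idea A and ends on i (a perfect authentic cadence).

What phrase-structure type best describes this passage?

The cadence pattern HC–PAC–HC–PAC is weak–strong twice, and phrases 3–4 restate phrases 1–2: a period heard twice, not a double period (which would end weakly at phrase 2).

repeated period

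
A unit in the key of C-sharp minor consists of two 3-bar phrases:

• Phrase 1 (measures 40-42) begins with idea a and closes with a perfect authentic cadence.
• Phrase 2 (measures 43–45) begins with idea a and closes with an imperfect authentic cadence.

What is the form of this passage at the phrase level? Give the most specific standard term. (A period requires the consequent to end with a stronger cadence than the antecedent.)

The second phrase closes with an imperfect authentic cadence, which is not stronger than the first phrase's perfect authentic cadence; without a weak→strong cadential pair there is no antecedent–consequent relationship, so this is a phrase group rather than a period.

phrase group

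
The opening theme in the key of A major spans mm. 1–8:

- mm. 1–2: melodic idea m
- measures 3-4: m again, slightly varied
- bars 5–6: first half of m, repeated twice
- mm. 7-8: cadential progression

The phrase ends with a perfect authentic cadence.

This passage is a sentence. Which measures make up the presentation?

The presentation of a sentence is the basic idea (measures 1–2) plus its repetition (measures 3–4); the presentation is therefore mm. 1–4.

measures 1–4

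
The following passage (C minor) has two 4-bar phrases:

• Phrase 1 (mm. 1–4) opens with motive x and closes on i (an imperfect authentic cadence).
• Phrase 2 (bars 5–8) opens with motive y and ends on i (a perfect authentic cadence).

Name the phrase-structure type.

Phrase 1 ends with an imperfect authentic cadence (weaker) and phrase 2 with a perfect authentic cadence (stronger): antecedent + consequent = a period.
The two phrases open with different material (x / y), so the period is contrasting.

contrasting period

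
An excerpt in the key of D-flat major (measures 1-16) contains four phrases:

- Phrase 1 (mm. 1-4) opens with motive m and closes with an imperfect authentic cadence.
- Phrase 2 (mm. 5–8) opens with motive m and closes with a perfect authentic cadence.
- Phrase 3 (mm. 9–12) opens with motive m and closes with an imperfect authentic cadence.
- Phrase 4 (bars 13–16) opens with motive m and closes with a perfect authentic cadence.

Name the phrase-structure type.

The cadence pattern IAC–PAC–IAC–PAC is weak–strong twice, and phrases 3–4 restate phrases 1–2: a period heard twice, not a double period (which would end weakly at phrase 2).

repeated period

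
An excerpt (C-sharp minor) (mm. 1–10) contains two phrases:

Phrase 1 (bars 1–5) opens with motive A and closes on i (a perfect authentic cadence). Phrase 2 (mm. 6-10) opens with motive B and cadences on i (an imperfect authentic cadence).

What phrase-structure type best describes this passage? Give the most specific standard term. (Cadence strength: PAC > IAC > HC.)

phrase group

The second phrase closes with an imperfect authentic cadence, which is not stronger than the first phrase's perfect authentic cadence; without a weak→strong cadential pair there is no antecedent–consequent relationship, so this is a phrase group rather than a period.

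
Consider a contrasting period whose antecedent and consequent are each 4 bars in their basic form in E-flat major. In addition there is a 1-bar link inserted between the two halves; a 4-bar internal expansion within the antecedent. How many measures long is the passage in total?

13 measures

Basic contrasting period: 4 + 4 = 8 bars.
8 (basic form) + 1 (link) + 4 (internal expansion) = 13.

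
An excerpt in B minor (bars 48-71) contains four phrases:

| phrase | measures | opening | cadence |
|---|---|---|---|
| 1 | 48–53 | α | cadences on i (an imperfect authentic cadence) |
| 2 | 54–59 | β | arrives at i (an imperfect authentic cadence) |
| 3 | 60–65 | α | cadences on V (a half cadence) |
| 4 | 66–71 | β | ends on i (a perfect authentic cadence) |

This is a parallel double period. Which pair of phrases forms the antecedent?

In a double period the first pair of phrases (ending imperfect authentic cadence) is the large antecedent and the second pair (ending perfect authentic cadence) is the large consequent; the antecedent is phrases 1 and 2.

phrases 1 and 2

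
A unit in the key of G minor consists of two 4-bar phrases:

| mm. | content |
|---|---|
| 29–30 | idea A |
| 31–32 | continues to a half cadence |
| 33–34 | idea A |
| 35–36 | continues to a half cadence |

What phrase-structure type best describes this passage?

repeated phrase

Both phrases have the same opening (A) and the same cadence (half cadence): the second is a restatement, not a consequent, so this is a repeated phrase rather than a period.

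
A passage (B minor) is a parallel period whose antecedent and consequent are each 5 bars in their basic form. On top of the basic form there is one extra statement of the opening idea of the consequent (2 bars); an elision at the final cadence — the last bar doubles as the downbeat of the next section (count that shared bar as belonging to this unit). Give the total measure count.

Basic parallel period: 5 + 5 = 10 bars.
10 (basic form) + 2 (extra statement) = 12.
The elision shares a bar with the next section but does not change this unit's count.

12 measures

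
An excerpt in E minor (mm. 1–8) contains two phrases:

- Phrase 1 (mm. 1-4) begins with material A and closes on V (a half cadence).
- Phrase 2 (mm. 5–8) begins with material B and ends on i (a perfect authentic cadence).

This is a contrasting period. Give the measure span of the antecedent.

measures 1–4

The phrase ending with the weaker cadence (half cadence) is the antecedent; the one ending more conclusively (perfect authentic cadence) is the consequent. The antecedent is measures 1–4.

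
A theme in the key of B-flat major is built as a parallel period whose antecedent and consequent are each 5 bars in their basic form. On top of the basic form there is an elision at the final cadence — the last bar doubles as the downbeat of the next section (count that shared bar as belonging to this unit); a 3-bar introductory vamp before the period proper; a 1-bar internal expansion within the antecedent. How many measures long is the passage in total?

14 measures

Basic parallel period: 5 + 5 = 10 bars.
10 (basic form) + 3 (introduction) + 1 (internal expansion) = 14.
The elision shares a bar with the next section but does not change this unit's count.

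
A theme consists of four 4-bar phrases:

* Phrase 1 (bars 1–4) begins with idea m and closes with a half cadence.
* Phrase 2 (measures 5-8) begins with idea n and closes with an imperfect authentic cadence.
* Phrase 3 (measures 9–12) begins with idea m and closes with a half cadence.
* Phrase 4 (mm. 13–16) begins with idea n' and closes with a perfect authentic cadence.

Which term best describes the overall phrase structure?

parallel double period

Four phrases in two halves: the first half (mm. 1–8) ends with an imperfect authentic cadence, the second (mm. 9–16) with a perfect authentic cadence — a large antecedent–consequent pair, i.e. a double period.
Phrase 3 begins with the same material as phrase 1, making it parallel.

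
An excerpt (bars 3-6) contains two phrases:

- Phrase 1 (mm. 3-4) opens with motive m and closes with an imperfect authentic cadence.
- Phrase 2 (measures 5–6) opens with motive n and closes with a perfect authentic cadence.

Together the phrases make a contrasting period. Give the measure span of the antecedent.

The phrase ending with the weaker cadence (imperfect authentic cadence) is the antecedent; the one ending more conclusively (perfect authentic cadence) is the consequent. The antecedent is measures 3–4.

measures 3–4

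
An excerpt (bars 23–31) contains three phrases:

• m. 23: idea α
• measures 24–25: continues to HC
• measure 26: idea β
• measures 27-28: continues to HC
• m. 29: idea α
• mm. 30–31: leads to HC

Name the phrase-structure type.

The final phrase closes with a half cadence, which is not stronger than the preceding half cadence; the 3 phrases lack an overall antecedent–consequent design and so form a phrase group.

phrase group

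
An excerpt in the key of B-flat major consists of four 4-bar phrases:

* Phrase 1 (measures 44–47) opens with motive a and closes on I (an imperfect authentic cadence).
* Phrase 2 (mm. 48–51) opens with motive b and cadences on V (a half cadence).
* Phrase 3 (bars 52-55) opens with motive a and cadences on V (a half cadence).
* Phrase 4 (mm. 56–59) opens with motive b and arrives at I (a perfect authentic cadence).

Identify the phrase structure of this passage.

Four phrases in two halves: the first half (bars 44–51) ends with a half cadence, the second (mm. 52–59) with a perfect authentic cadence — a large antecedent–consequent pair, i.e. a double period.
Phrase 3 begins with the same material as phrase 1, making it parallel.

parallel double period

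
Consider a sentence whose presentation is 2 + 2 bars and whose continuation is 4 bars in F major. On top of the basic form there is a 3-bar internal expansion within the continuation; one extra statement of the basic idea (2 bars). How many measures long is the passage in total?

13 measures

Basic sentence: 2 + 2 + 4 = 8 bars.
8 (basic form) + 3 (internal expansion) + 2 (extra statement) = 13.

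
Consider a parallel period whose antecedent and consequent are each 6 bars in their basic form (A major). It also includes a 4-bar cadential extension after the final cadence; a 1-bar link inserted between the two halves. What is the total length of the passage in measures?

17 measures

Basic parallel period: 6 + 6 = 12 bars.
12 (basic form) + 4 (cadential extension) + 1 (link) = 17.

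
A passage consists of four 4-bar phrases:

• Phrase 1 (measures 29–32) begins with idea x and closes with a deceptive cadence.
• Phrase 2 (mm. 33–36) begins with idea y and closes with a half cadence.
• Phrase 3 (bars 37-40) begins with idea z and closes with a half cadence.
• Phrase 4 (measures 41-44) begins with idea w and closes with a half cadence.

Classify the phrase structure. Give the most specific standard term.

Phrase 4 ends with a half cadence, no stronger than phrase 2's half cadence, so the four phrases do not form a double period; nor do phrases 3–4 duplicate 1–2, so it is not a repeated period. With no phrase reaching a conclusive cadence, the passage is a phrase group.

phrase group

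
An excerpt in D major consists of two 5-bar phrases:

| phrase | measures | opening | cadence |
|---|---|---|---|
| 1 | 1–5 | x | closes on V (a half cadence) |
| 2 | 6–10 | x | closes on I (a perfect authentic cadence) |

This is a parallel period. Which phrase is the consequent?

The phrase ending with the weaker cadence (half cadence) is the antecedent; the one ending more conclusively (perfect authentic cadence) is the consequent. The consequent is phrase 2.

phrase 2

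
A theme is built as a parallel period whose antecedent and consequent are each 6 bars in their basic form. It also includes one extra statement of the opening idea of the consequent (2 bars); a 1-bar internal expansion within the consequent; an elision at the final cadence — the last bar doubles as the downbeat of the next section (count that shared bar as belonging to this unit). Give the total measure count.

Basic parallel period: 6 + 6 = 12 bars.
12 (basic form) + 2 (extra statement) + 1 (internal expansion) = 15.
The elision shares a bar with the next section but does not change this unit's count.

15 measures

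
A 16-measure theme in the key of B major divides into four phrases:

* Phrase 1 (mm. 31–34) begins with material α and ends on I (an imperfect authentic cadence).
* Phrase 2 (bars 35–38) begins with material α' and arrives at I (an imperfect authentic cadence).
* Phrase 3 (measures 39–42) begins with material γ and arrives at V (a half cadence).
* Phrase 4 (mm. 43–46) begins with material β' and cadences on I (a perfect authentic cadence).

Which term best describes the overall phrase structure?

contrasting double period

Four phrases in two halves: the first half (mm. 31-38) ends with an imperfect authentic cadence, the second (mm. 39–46) with a perfect authentic cadence — a large antecedent–consequent pair, i.e. a double period.
Phrase 3 begins with different material from phrase 1, making it contrasting.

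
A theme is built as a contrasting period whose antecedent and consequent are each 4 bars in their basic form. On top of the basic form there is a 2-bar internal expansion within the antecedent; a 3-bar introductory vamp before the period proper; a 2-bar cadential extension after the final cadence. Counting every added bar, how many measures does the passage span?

Basic contrasting period: 4 + 4 = 8 bars.
8 (basic form) + 2 (internal expansion) + 3 (introduction) + 2 (cadential extension) = 15.

15 measures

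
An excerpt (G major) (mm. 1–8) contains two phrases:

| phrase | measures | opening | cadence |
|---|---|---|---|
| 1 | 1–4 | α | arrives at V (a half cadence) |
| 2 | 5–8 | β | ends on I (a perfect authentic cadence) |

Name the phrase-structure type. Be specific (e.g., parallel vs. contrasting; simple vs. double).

contrasting period

Phrase 1 ends with a half cadence (weaker) and phrase 2 with a perfect authentic cadence (stronger): antecedent + consequent = a period.
The two phrases open with different material (α / β), so the period is contrasting.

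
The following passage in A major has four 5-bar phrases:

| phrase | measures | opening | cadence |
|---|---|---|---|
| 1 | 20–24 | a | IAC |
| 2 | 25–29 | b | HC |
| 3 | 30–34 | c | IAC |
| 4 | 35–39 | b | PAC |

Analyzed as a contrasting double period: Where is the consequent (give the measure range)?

measures 30–39

In a double period the four phrases pair into a large antecedent (phrases 1–2, ending half cadence) and a large consequent (phrases 3–4, ending perfect authentic cadence). The consequent spans bars 30–39.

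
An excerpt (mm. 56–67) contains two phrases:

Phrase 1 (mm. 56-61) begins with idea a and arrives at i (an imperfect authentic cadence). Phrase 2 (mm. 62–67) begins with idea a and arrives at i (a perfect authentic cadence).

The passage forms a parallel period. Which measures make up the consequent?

measures 62–67

The antecedent is the phrase ending with the weaker cadence (imperfect authentic cadence, phrase 1) and the consequent the one ending more conclusively (perfect authentic cadence, phrase 2); the consequent is mm. 62–67.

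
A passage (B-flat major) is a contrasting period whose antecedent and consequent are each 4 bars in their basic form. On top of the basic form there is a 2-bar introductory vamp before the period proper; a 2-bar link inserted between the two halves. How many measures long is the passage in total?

Basic contrasting period: 4 + 4 = 8 bars.
8 (basic form) + 2 (introduction) + 2 (link) = 12.

12 measures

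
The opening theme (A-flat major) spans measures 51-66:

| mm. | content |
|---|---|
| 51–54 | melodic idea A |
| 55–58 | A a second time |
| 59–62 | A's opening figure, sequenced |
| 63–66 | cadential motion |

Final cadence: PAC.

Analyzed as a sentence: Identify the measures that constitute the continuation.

measures 59–66

After the presentation (measures 51–58), the continuation covers the fragmentation through the cadence: measures 59-66.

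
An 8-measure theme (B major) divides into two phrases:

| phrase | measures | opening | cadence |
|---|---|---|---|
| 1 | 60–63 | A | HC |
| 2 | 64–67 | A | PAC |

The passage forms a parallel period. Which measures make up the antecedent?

measures 60–63

The antecedent is the phrase ending with the weaker cadence (half cadence, phrase 1) and the consequent the one ending more conclusively (perfect authentic cadence, phrase 2); the antecedent is mm. 60–63.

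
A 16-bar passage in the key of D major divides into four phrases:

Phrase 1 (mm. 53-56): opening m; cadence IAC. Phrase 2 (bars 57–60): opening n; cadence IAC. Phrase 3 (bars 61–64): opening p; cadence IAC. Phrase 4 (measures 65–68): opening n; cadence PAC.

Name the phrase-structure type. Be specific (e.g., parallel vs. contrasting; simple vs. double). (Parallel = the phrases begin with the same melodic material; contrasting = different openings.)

Four phrases in two halves: the first half (bars 53-60) ends with an imperfect authentic cadence, the second (measures 61–68) with a perfect authentic cadence — a large antecedent–consequent pair, i.e. a double period.
Phrase 3 begins with different material from phrase 1, making it contrasting.

contrasting double period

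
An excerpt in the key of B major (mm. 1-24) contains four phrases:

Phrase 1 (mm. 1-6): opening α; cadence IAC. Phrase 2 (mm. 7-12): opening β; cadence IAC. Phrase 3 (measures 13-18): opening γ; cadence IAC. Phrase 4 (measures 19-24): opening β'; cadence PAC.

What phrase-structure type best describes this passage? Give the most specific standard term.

Four phrases in two halves: the first half (mm. 1–12) ends with an imperfect authentic cadence, the second (mm. 13–24) with a perfect authentic cadence — a large antecedent–consequent pair, i.e. a double period.
Phrase 3 begins with different material from phrase 1, making it contrasting.

contrasting double period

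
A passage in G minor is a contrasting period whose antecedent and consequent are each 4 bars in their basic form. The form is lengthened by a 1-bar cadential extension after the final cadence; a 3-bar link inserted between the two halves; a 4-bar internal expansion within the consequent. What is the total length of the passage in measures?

Basic contrasting period: 4 + 4 = 8 bars.
8 (basic form) + 1 (cadential extension) + 3 (link) + 4 (internal expansion) = 16.

16 measures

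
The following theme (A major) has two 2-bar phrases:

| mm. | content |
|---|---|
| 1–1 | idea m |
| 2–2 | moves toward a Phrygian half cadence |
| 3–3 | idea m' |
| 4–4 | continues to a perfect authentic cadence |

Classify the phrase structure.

Phrase 1 ends with a Phrygian half cadence (weaker) and phrase 2 with a perfect authentic cadence (stronger): antecedent + consequent = a period.
The two phrases open with the same material (m / m'), so the period is parallel.

parallel period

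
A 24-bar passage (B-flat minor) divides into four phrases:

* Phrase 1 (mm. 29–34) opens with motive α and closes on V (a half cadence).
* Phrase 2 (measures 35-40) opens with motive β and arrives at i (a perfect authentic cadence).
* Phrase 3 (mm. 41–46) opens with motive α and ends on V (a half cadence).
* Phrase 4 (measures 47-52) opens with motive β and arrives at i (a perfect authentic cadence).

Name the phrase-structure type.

The cadence pattern HC–PAC–HC–PAC is weak–strong twice, and phrases 3–4 restate phrases 1–2: a period heard twice, not a double period (which would end weakly at phrase 2).

repeated period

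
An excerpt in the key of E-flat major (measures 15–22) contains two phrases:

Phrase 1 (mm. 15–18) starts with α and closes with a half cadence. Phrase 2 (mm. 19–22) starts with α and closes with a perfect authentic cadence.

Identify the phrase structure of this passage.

Phrase 1 ends with a half cadence (weaker) and phrase 2 with a perfect authentic cadence (stronger): antecedent + consequent = a period.
The two phrases open with the same material (α / α), so the period is parallel.

parallel period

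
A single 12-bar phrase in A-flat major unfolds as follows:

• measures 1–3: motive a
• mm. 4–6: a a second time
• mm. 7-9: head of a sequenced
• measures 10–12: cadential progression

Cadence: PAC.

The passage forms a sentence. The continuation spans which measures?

measures 7–12

After the presentation (mm. 1–6), the continuation covers the fragmentation through the cadence: measures 7-12.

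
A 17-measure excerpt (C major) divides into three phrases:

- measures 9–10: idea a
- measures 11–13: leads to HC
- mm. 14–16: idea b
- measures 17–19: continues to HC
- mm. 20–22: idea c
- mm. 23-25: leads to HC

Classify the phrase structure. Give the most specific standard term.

The final phrase closes with a half cadence, which is not stronger than the preceding half cadence; the 3 phrases lack an overall antecedent–consequent design and so form a phrase group.

phrase group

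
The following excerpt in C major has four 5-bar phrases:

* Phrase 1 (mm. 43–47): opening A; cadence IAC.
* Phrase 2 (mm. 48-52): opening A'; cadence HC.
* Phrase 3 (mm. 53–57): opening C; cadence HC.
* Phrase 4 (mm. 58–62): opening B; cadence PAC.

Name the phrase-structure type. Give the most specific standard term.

Four phrases in two halves: the first half (bars 43–52) ends with a half cadence, the second (measures 53-62) with a perfect authentic cadence — a large antecedent–consequent pair, i.e. a double period.
Phrase 3 begins with different material from phrase 1, making it contrasting.

contrasting double period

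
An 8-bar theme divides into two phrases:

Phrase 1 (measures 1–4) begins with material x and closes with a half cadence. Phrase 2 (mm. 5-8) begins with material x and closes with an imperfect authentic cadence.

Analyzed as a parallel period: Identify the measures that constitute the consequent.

measures 5–8

The antecedent is the phrase ending with the weaker cadence (half cadence, phrase 1) and the consequent the one ending more conclusively (imperfect authentic cadence, phrase 2); the consequent is bars 5–8.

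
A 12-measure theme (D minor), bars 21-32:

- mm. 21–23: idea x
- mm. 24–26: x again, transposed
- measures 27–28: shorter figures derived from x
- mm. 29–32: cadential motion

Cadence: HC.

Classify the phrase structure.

sentence

Basic idea (mm. 21-23) + its repetition (mm. 24–26) form the presentation; fragmentation and cadence (measures 27–32) form the continuation — the 12-bar whole is a sentence.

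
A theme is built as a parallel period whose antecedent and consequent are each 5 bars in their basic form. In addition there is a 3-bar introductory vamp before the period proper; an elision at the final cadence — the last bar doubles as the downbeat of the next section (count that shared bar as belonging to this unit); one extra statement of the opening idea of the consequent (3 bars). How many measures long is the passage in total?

Basic parallel period: 5 + 5 = 10 bars.
10 (basic form) + 3 (introduction) + 3 (extra statement) = 16.
The elision shares a bar with the next section but does not change this unit's count.

16 measures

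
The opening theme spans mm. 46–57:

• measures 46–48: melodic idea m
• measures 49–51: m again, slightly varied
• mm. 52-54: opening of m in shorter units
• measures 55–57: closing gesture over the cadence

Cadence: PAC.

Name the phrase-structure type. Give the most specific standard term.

sentence

Basic idea (mm. 46–48) + its repetition (mm. 49-51) form the presentation; fragmentation and cadence (mm. 52-57) form the continuation — the 12-bar whole is a sentence.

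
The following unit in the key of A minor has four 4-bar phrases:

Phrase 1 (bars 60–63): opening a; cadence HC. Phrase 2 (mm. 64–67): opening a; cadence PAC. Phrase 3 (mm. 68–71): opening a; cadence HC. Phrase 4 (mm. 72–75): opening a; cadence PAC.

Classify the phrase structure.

repeated period

The cadence pattern HC–PAC–HC–PAC is weak–strong twice, and phrases 3–4 restate phrases 1–2: a period heard twice, not a double period (which would end weakly at phrase 2).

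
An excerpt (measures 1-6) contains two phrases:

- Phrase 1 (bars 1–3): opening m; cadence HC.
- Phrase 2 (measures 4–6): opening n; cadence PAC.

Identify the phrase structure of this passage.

Phrase 1 ends with a half cadence (weaker) and phrase 2 with a perfect authentic cadence (stronger): antecedent + consequent = a period.
The two phrases open with different material (m / n), so the period is contrasting.

contrasting period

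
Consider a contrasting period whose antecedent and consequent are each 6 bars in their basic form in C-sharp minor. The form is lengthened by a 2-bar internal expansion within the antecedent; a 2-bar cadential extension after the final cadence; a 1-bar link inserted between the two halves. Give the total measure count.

17 measures

Basic contrasting period: 6 + 6 = 12 bars.
12 (basic form) + 2 (internal expansion) + 2 (cadential extension) + 1 (link) = 17.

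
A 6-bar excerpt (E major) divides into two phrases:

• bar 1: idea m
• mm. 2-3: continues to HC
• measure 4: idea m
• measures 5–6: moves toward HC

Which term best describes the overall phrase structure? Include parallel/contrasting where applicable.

Both phrases have the same opening (m) and the same cadence (half cadence): the second is a restatement, not a consequent, so this is a repeated phrase rather than a period.

repeated phrase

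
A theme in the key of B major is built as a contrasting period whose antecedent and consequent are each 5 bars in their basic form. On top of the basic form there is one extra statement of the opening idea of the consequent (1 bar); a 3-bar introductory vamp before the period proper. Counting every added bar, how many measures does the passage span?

14 measures

Basic contrasting period: 5 + 5 = 10 bars.
10 (basic form) + 1 (extra statement) + 3 (introduction) = 14.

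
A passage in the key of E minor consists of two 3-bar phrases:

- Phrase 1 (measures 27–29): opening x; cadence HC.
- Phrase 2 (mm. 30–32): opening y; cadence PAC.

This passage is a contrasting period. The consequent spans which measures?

measures 30–32

The antecedent is the phrase ending with the weaker cadence (half cadence, phrase 1) and the consequent the one ending more conclusively (perfect authentic cadence, phrase 2); the consequent is mm. 30–32.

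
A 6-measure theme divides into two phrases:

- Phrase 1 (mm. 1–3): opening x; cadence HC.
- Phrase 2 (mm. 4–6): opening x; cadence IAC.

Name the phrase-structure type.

Phrase 1 ends with a half cadence (weaker) and phrase 2 with an imperfect authentic cadence (stronger): antecedent + consequent = a period.
The two phrases open with the same material (x / x), so the period is parallel.

parallel period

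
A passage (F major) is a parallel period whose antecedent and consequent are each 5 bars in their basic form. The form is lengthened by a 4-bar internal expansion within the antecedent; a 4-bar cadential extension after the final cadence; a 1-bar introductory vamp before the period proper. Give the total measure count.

Basic parallel period: 5 + 5 = 10 bars.
10 (basic form) + 4 (internal expansion) + 4 (cadential extension) + 1 (introduction) = 19.

19 measures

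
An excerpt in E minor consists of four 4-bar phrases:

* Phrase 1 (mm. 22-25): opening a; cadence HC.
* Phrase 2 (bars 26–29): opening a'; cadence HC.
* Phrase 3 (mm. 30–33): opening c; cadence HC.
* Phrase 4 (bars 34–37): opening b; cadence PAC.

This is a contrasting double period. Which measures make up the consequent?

measures 30–37

In a double period the first pair of phrases (ending half cadence) is the large antecedent and the second pair (ending perfect authentic cadence) is the large consequent; the consequent is measures 30–37.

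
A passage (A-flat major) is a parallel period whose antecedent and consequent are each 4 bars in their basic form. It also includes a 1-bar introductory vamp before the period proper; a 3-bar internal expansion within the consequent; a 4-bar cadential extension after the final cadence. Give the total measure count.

16 measures

Basic parallel period: 4 + 4 = 8 bars.
8 (basic form) + 1 (introduction) + 3 (internal expansion) + 4 (cadential extension) = 16.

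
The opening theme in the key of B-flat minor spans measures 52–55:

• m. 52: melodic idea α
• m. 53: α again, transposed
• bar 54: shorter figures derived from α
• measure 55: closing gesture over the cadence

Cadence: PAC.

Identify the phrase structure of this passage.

sentence

Basic idea (m. 52) + its repetition (bar 53) form the presentation; fragmentation and cadence (bars 54–55) form the continuation — the 4-bar whole is a sentence.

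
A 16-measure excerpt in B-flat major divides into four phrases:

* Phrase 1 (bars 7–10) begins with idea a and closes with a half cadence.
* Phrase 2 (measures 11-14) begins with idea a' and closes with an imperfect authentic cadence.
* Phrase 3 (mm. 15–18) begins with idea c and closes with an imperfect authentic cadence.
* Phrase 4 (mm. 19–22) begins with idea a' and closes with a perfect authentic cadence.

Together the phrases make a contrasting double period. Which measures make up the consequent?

In a double period the first pair of phrases (ending imperfect authentic cadence) is the large antecedent and the second pair (ending perfect authentic cadence) is the large consequent; the consequent is measures 15–22.

measures 15–22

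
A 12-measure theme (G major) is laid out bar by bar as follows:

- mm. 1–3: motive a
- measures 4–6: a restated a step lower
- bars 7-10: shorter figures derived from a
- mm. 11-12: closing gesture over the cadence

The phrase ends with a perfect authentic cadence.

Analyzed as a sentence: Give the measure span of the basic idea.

The presentation of a sentence is the basic idea (mm. 1–3) plus its repetition (mm. 4–6); the basic idea is therefore mm. 1-3.

measures 1–3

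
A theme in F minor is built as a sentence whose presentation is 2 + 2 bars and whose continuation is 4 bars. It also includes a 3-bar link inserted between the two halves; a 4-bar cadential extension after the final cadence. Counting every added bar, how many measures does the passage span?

Basic sentence: 2 + 2 + 4 = 8 bars.
8 (basic form) + 3 (link) + 4 (cadential extension) = 15.

15 measures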